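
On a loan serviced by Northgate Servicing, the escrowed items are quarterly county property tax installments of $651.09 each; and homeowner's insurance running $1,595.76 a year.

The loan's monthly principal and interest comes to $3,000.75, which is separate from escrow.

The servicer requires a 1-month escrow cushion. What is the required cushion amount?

$350.01

County property tax — $651.09 × 4 = $2,604.36
Homeowner's insurance — $1,595.76
Yearly total = $2,604.36 + $1,595.76 = $4,200.12
Monthly = $4,200.12 ÷ 12 = $350.01
Reserve = 1 × $350.01 = $350.01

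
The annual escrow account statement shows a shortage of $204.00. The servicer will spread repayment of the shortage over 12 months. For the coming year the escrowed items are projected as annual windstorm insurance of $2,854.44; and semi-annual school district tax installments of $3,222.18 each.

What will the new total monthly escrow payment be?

Windstorm insurance: $2,854.44 per year
School district tax: $3,222.18 × 2 = $6,444.36 per year
Total per year = $2,854.44 + $6,444.36 = $9,298.80
Base monthly escrow = $9,298.80 ÷ 12 = $774.90
Monthly shortage recovery: $204.00 / 12 = $17.00
Adjusted monthly = $774.90 + $17.00 = $791.90

$791.90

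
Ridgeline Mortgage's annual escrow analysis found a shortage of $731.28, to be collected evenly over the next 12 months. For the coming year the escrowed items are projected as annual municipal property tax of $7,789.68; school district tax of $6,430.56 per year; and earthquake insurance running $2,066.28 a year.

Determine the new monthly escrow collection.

$1,418.15

Municipal property tax = $7,789.68 annually
School district tax = $6,430.56 annually
Earthquake insurance = $2,066.28 annually
Yearly total = $16,286.52
Monthly escrow = $16,286.52 / 12 = $1,357.21
Shortage per month = $731.28 / 12 = $60.94
New monthly escrow = $1,357.21 + $60.94 = $1,418.15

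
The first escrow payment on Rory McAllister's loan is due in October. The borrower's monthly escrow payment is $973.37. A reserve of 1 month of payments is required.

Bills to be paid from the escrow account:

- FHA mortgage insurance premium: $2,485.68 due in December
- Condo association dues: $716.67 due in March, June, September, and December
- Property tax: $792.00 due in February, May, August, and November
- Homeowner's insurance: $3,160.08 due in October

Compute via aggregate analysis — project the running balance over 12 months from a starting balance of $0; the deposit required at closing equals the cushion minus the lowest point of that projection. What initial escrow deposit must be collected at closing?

$5,207.69

Cushion = 1 × $973.37 = $973.37
Trial balance (start $0, +$973.37 each month, − disbursements):
  Oct: +$973.37 − $3,160.08 → -$2,186.71
  Nov: +$973.37 − $792.00 → -$2,005.34
  Dec: +$973.37 − $3,202.35 → -$4,234.32
  Jan: +$973.37 → -$3,260.95
  Feb: +$973.37 − $792.00 → -$3,079.58
  Mar: +$973.37 − $716.67 → -$2,822.88
  Apr: +$973.37 → -$1,849.51
  May: +$973.37 − $792.00 → -$1,668.14
  Jun: +$973.37 − $716.67 → -$1,411.44
  Jul: +$973.37 → -$438.07
  Aug: +$973.37 − $792.00 → -$256.70
  Sep: +$973.37 − $716.67 → $0.00
Lowest trial balance = -$4,234.32 (Dec)
Initial deposit = cushion − low point = $973.37 − (-$4,234.32) = $5,207.69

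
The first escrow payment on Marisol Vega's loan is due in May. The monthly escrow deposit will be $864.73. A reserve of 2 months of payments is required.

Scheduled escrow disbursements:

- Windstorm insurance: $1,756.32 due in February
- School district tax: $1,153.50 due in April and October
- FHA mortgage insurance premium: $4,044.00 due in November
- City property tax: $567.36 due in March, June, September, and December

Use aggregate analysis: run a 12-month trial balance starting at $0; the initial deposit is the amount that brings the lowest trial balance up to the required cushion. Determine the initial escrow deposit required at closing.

Cushion = 2 × $864.73 = $1,729.46
Trial balance (start $0, +$864.73 each month, − disbursements):
  May: +$864.73 → $864.73
  Jun: +$864.73 − $567.36 → $1,162.10
  Jul: +$864.73 → $2,026.83
  Aug: +$864.73 → $2,891.56
  Sep: +$864.73 − $567.36 → $3,188.93
  Oct: +$864.73 − $1,153.50 → $2,900.16
  Nov: +$864.73 − $4,044.00 → -$279.11
  Dec: +$864.73 − $567.36 → $18.26
  Jan: +$864.73 → $882.99
  Feb: +$864.73 − $1,756.32 → -$8.60
  Mar: +$864.73 − $567.36 → $288.77
  Apr: +$864.73 − $1,153.50 → $0.00
Lowest trial balance = -$279.11 (Nov)
Initial deposit = cushion − low point = $1,729.46 − (-$279.11) = $2,008.57

$2,008.57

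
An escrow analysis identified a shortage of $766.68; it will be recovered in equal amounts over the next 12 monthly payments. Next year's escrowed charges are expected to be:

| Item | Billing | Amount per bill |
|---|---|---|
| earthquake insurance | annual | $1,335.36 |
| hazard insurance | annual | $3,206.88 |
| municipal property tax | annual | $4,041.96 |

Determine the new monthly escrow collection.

$779.24

Earthquake insurance: $1,335.36 per year
Hazard insurance: $3,206.88 per year
Municipal property tax: $4,041.96 per year
Combined annual = $1,335.36 + $3,206.88 + $4,041.96 = $8,584.20
Per month = $8,584.20 / 12 = $715.35
Monthly shortage recovery: $766.68 / 12 = $63.89
New monthly escrow = $715.35 + $63.89 = $779.24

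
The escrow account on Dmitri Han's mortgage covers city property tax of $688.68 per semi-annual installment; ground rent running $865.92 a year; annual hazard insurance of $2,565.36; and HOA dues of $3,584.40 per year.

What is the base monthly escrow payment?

$699.42

City property tax = $688.68 × 2 = $1,377.36 per year
Ground rent = $865.92 per year
Hazard insurance = $2,565.36 per year
HOA dues = $3,584.40 per year
Combined annual = $8,393.04
Base monthly escrow = $8,393.04 / 12 = $699.42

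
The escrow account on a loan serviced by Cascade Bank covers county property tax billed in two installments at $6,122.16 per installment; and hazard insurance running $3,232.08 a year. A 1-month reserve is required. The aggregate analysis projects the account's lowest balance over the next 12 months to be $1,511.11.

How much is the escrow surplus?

County property tax — $6,122.16 × 2 = $12,244.32 annually
Hazard insurance — $3,232.08 annually
Total annual escrow = $12,244.32 + $3,232.08 = $15,476.40
Base monthly escrow = $15,476.40 / 12 = $1,289.70
Required reserve = 1 × $1,289.70 = $1,289.70
Excess over cushion: $1,511.11 − $1,289.70 = $221.41

$221.41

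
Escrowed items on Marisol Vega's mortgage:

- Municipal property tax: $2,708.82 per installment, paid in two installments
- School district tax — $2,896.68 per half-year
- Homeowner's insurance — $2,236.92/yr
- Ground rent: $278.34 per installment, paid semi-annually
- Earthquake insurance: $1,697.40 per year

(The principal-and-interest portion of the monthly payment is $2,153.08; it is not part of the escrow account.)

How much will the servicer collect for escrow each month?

Municipal property tax = $2,708.82 × 2 = $5,417.64 per year
School district tax = $2,896.68 × 2 = $5,793.36 per year
Homeowner's insurance = $2,236.92 per year
Ground rent = $278.34 × 2 = $556.68 per year
Earthquake insurance = $1,697.40 per year
Yearly total = $5,417.64 + $5,793.36 + $2,236.92 + $556.68 + $1,697.40 = $15,702.00
Monthly = $15,702.00 / 12 = $1,308.50

$1,308.50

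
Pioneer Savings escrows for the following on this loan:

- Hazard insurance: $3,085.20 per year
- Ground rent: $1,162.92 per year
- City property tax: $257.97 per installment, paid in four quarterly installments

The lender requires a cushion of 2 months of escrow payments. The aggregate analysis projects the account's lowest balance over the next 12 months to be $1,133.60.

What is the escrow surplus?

$253.60

Hazard insurance — $3,085.20
Ground rent — $1,162.92
City property tax — $257.97 × 4 = $1,031.88
Total per year = $5,280.00
Monthly = $5,280.00 ÷ 12 = $440.00
Required reserve = 2 × $440.00 = $880.00
Surplus = $1,133.60 − $880.00 = $253.60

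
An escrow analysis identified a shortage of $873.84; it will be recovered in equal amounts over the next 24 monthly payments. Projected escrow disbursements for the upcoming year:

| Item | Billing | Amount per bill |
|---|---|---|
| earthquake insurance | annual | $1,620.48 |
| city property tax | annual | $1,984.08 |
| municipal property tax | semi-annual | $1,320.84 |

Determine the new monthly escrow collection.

$556.93

Earthquake insurance — $1,620.48
City property tax — $1,984.08
Municipal property tax — $1,320.84 × 2 = $2,641.68
Combined annual = $1,620.48 + $1,984.08 + $2,641.68 = $6,246.24
Per month = $6,246.24 / 12 = $520.52
Shortage spread = $873.84 / 24 = $36.41/mo
Adjusted monthly = $520.52 + $36.41 = $556.93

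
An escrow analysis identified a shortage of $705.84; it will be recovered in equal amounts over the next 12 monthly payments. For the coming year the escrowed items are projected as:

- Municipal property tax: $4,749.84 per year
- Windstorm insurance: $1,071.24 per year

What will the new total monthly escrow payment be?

Municipal property tax = $4,749.84 per year
Windstorm insurance = $1,071.24 per year
Combined annual = $4,749.84 + $1,071.24 = $5,821.08
Monthly = $5,821.08 ÷ 12 = $485.09
Shortage spread = $705.84 / 12 = $58.82/mo
Adjusted monthly = $485.09 + $58.82 = $543.91

$543.91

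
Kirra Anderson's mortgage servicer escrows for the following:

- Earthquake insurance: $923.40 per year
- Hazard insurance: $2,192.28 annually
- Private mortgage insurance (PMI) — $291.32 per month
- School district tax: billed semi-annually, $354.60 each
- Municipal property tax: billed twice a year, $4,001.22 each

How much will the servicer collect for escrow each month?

Earthquake insurance: $923.40 annually
Hazard insurance: $2,192.28 annually
Private mortgage insurance (PMI): $291.32 × 12 = $3,495.84 annually
School district tax: $354.60 × 2 = $709.20 annually
Municipal property tax: $4,001.22 × 2 = $8,002.44 annually
Total annual escrow = $923.40 + $2,192.28 + $3,495.84 + $709.20 + $8,002.44 = $15,323.16
Monthly = $15,323.16 ÷ 12 = $1,276.93

$1,276.93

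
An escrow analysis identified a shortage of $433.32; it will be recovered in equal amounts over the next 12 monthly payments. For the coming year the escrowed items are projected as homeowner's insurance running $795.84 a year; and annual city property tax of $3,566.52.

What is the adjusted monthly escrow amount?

$399.64

Homeowner's insurance: $795.84 annually
City property tax: $3,566.52 annually
Total per year = $4,362.36
Monthly escrow = $4,362.36 / 12 = $363.53
Shortage per month = $433.32 / 12 = $36.11
New monthly escrow = $363.53 + $36.11 = $399.64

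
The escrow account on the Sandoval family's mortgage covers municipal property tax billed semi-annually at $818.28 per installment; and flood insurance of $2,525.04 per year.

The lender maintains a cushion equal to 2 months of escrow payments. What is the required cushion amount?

$693.60

Municipal property tax: $818.28 × 2 = $1,636.56 annually
Flood insurance: $2,525.04 annually
Total annual escrow = $4,161.60
Base monthly escrow = $4,161.60 / 12 = $346.80
Cushion = 2 × $346.80 = $693.60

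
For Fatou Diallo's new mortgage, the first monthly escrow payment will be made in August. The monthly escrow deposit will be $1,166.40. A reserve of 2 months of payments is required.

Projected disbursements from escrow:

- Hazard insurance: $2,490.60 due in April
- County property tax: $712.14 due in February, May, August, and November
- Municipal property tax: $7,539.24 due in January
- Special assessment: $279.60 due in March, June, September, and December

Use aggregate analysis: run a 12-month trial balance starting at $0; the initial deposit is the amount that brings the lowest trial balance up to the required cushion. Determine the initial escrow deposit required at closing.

$4,857.12

Cushion = 2 × $1,166.40 = $2,332.80
Trial balance (start $0, +$1,166.40 each month, − disbursements):
  Aug: +$1,166.40 − $712.14 → $454.26
  Sep: +$1,166.40 − $279.60 → $1,341.06
  Oct: +$1,166.40 → $2,507.46
  Nov: +$1,166.40 − $712.14 → $2,961.72
  Dec: +$1,166.40 − $279.60 → $3,848.52
  Jan: +$1,166.40 − $7,539.24 → -$2,524.32
  Feb: +$1,166.40 − $712.14 → -$2,070.06
  Mar: +$1,166.40 − $279.60 → -$1,183.26
  Apr: +$1,166.40 − $2,490.60 → -$2,507.46
  May: +$1,166.40 − $712.14 → -$2,053.20
  Jun: +$1,166.40 − $279.60 → -$1,166.40
  Jul: +$1,166.40 → $0.00
Lowest trial balance = -$2,524.32 (Jan)
Initial deposit = cushion − low point = $2,332.80 − (-$2,524.32) = $4,857.12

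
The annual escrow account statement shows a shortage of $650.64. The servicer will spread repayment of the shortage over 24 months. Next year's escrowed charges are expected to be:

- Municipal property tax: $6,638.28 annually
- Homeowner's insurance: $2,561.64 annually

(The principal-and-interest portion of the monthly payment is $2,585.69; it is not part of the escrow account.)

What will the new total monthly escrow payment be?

Municipal property tax — $6,638.28 annually
Homeowner's insurance — $2,561.64 annually
Yearly total = $6,638.28 + $2,561.64 = $9,199.92
Base monthly escrow = $9,199.92 / 12 = $766.66
Shortage spread = $650.64 ÷ 24 = $27.11/mo
Adjusted monthly = $766.66 + $27.11 = $793.77

$793.77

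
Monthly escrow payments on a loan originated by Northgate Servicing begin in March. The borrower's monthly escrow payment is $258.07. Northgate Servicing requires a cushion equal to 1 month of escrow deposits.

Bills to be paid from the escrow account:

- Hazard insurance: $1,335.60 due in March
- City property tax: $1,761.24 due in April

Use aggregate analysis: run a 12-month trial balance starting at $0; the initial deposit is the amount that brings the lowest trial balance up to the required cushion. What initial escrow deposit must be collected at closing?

Cushion = 1 × $258.07 = $258.07
Trial balance (start $0, +$258.07 each month, − disbursements):
  Mar: +$258.07 − $1,335.60 → -$1,077.53
  Apr: +$258.07 − $1,761.24 → -$2,580.70
  May: +$258.07 → -$2,322.63
  Jun: +$258.07 → -$2,064.56
  Jul: +$258.07 → -$1,806.49
  Aug: +$258.07 → -$1,548.42
  Sep: +$258.07 → -$1,290.35
  Oct: +$258.07 → -$1,032.28
  Nov: +$258.07 → -$774.21
  Dec: +$258.07 → -$516.14
  Jan: +$258.07 → -$258.07
  Feb: +$258.07 → $0.00
Lowest trial balance = -$2,580.70 (Apr)
Initial deposit = cushion − low point = $258.07 − (-$2,580.70) = $2,838.77

$2,838.77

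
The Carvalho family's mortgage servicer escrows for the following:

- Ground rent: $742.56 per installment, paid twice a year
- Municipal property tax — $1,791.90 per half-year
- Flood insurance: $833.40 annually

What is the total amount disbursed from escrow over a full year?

$5,902.32

Ground rent: $742.56 × 2 = $1,485.12/yr
Municipal property tax: $1,791.90 × 2 = $3,583.80/yr
Flood insurance: $833.40/yr
Total annual escrow = $5,902.32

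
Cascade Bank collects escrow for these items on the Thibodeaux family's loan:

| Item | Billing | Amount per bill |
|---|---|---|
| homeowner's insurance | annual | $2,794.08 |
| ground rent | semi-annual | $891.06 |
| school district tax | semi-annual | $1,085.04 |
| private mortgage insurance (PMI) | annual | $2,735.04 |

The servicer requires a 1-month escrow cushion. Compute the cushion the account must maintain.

$790.11

Homeowner's insurance: $2,794.08
Ground rent: $891.06 × 2 = $1,782.12
School district tax: $1,085.04 × 2 = $2,170.08
Private mortgage insurance (PMI): $2,735.04
Total per year = $2,794.08 + $1,782.12 + $2,170.08 + $2,735.04 = $9,481.32
Per month = $9,481.32 / 12 = $790.11
Reserve = 1 × $790.11 = $790.11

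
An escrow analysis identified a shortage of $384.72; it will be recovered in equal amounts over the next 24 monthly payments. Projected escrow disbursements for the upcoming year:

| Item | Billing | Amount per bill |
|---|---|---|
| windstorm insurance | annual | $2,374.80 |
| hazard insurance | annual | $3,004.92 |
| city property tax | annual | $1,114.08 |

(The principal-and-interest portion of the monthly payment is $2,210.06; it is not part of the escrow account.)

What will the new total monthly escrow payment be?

$557.18

Windstorm insurance = $2,374.80 annually
Hazard insurance = $3,004.92 annually
City property tax = $1,114.08 annually
Annual escrow total = $2,374.80 + $3,004.92 + $1,114.08 = $6,493.80
Per month = $6,493.80 / 12 = $541.15
Shortage per month = $384.72 / 24 = $16.03
Adjusted monthly = $541.15 + $16.03 = $557.18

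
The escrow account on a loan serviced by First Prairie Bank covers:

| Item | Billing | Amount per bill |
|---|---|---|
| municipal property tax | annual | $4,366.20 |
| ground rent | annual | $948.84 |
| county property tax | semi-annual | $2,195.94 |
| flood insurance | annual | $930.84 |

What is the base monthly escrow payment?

Municipal property tax = $4,366.20/yr
Ground rent = $948.84/yr
County property tax = $2,195.94 × 2 = $4,391.88/yr
Flood insurance = $930.84/yr
Yearly total = $10,637.76
Per month = $10,637.76 / 12 = $886.48

$886.48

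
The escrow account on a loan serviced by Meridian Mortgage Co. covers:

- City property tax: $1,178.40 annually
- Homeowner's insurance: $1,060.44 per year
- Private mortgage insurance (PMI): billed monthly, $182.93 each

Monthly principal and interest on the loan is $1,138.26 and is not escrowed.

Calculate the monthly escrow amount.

City property tax = $1,178.40
Homeowner's insurance = $1,060.44
Private mortgage insurance (PMI) = $182.93 × 12 = $2,195.16
Total per year = $4,434.00
Monthly escrow = $4,434.00 / 12 = $369.50

$369.50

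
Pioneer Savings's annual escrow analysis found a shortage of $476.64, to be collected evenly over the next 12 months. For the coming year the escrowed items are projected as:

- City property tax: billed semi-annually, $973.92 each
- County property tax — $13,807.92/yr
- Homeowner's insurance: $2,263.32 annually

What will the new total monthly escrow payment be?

$1,541.31

City property tax: $973.92 × 2 = $1,947.84 annually
County property tax: $13,807.92 annually
Homeowner's insurance: $2,263.32 annually
Combined annual = $18,019.08
Per month = $18,019.08 / 12 = $1,501.59
Monthly shortage recovery: $476.64 / 12 = $39.72
New monthly escrow = $1,501.59 + $39.72 = $1,541.31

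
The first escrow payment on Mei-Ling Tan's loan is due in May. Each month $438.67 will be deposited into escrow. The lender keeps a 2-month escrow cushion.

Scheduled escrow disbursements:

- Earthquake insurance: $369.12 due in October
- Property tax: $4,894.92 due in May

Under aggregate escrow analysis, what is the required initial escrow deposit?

$5,333.59

Cushion = 2 × $438.67 = $877.34
Trial balance (start $0, +$438.67 each month, − disbursements):
  May: +$438.67 − $4,894.92 → -$4,456.25
  Jun: +$438.67 → -$4,017.58
  Jul: +$438.67 → -$3,578.91
  Aug: +$438.67 → -$3,140.24
  Sep: +$438.67 → -$2,701.57
  Oct: +$438.67 − $369.12 → -$2,632.02
  Nov: +$438.67 → -$2,193.35
  Dec: +$438.67 → -$1,754.68
  Jan: +$438.67 → -$1,316.01
  Feb: +$438.67 → -$877.34
  Mar: +$438.67 → -$438.67
  Apr: +$438.67 → $0.00
Lowest trial balance = -$4,456.25 (May)
Initial deposit = cushion − low point = $877.34 − (-$4,456.25) = $5,333.59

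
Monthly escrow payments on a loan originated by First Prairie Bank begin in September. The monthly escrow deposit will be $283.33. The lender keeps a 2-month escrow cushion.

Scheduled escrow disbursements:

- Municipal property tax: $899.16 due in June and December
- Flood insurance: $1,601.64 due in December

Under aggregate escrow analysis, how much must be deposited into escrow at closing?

Cushion = 2 × $283.33 = $566.66
Trial balance (start $0, +$283.33 each month, − disbursements):
  Sep: +$283.33 → $283.33
  Oct: +$283.33 → $566.66
  Nov: +$283.33 → $849.99
  Dec: +$283.33 − $2,500.80 → -$1,367.48
  Jan: +$283.33 → -$1,084.15
  Feb: +$283.33 → -$800.82
  Mar: +$283.33 → -$517.49
  Apr: +$283.33 → -$234.16
  May: +$283.33 → $49.17
  Jun: +$283.33 − $899.16 → -$566.66
  Jul: +$283.33 → -$283.33
  Aug: +$283.33 → $0.00
Lowest trial balance = -$1,367.48 (Dec)
Initial deposit = cushion − low point = $566.66 − (-$1,367.48) = $1,934.14

$1,934.14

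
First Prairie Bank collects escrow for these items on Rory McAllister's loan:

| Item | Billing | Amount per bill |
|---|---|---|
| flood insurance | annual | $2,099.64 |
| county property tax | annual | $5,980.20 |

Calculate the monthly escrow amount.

Flood insurance — $2,099.64 per year
County property tax — $5,980.20 per year
Total per year = $8,079.84
Base monthly escrow = $8,079.84 / 12 = $673.32

$673.32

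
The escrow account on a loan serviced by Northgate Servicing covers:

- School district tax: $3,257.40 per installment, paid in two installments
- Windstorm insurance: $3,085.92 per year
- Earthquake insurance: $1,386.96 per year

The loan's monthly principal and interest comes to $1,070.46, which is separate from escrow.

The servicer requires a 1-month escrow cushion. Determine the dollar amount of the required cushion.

$915.64

School district tax: $3,257.40 × 2 = $6,514.80 annually
Windstorm insurance: $3,085.92 annually
Earthquake insurance: $1,386.96 annually
Combined annual = $6,514.80 + $3,085.92 + $1,386.96 = $10,987.68
Monthly escrow = $10,987.68 ÷ 12 = $915.64
Reserve = 1 × $915.64 = $915.64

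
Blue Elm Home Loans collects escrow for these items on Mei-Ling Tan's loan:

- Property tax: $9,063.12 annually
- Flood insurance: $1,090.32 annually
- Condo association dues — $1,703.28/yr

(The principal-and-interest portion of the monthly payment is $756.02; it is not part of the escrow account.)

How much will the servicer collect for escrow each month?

Property tax: $9,063.12 annually
Flood insurance: $1,090.32 annually
Condo association dues: $1,703.28 annually
Yearly total = $11,856.72
Monthly = $11,856.72 / 12 = $988.06

$988.06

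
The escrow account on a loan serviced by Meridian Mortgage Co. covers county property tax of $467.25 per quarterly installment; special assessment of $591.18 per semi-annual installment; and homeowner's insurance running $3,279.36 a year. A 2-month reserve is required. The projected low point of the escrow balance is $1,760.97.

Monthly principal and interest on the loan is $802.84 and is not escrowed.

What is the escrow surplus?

$705.85

County property tax — $467.25 × 4 = $1,869.00 per year
Special assessment — $591.18 × 2 = $1,182.36 per year
Homeowner's insurance — $3,279.36 per year
Combined annual = $1,869.00 + $1,182.36 + $3,279.36 = $6,330.72
Base monthly escrow = $6,330.72 ÷ 12 = $527.56
Required reserve = 2 × $527.56 = $1,055.12
Excess over cushion: $1,760.97 − $1,055.12 = $705.85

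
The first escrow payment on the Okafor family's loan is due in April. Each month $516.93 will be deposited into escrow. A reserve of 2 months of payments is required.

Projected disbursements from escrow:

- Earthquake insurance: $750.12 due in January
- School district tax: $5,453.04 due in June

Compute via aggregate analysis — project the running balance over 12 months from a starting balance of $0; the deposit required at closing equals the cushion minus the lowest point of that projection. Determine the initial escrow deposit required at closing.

$4,936.11

Cushion = 2 × $516.93 = $1,033.86
Trial balance (start $0, +$516.93 each month, − disbursements):
  Apr: +$516.93 → $516.93
  May: +$516.93 → $1,033.86
  Jun: +$516.93 − $5,453.04 → -$3,902.25
  Jul: +$516.93 → -$3,385.32
  Aug: +$516.93 → -$2,868.39
  Sep: +$516.93 → -$2,351.46
  Oct: +$516.93 → -$1,834.53
  Nov: +$516.93 → -$1,317.60
  Dec: +$516.93 → -$800.67
  Jan: +$516.93 − $750.12 → -$1,033.86
  Feb: +$516.93 → -$516.93
  Mar: +$516.93 → $0.00
Lowest trial balance = -$3,902.25 (Jun)
Initial deposit = cushion − low point = $1,033.86 − (-$3,902.25) = $4,936.11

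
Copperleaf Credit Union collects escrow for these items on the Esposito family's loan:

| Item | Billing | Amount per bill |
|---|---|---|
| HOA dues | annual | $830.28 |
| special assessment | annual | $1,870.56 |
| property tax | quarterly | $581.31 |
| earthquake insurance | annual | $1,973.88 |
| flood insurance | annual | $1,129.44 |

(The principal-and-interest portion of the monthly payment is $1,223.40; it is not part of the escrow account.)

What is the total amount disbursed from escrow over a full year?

HOA dues — $830.28 per year
Special assessment — $1,870.56 per year
Property tax — $581.31 × 4 = $2,325.24 per year
Earthquake insurance — $1,973.88 per year
Flood insurance — $1,129.44 per year
Combined annual = $8,129.40

$8,129.40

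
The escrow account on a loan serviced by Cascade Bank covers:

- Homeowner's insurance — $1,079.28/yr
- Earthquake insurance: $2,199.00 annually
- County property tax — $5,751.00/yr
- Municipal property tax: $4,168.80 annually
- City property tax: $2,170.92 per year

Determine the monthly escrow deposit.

$1,280.75

Homeowner's insurance — $1,079.28 annually
Earthquake insurance — $2,199.00 annually
County property tax — $5,751.00 annually
Municipal property tax — $4,168.80 annually
City property tax — $2,170.92 annually
Total annual escrow = $1,079.28 + $2,199.00 + $5,751.00 + $4,168.80 + $2,170.92 = $15,369.00
Base monthly escrow = $15,369.00 ÷ 12 = $1,280.75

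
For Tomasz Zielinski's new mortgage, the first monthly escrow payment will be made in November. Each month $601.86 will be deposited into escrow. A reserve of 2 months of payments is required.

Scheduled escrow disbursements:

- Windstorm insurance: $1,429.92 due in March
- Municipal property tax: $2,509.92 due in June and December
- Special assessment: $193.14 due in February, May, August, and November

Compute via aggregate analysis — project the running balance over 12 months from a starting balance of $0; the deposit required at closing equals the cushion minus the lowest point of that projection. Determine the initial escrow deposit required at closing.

$3,418.02

Cushion = 2 × $601.86 = $1,203.72
Trial balance (start $0, +$601.86 each month, − disbursements):
  Nov: +$601.86 − $193.14 → $408.72
  Dec: +$601.86 − $2,509.92 → -$1,499.34
  Jan: +$601.86 → -$897.48
  Feb: +$601.86 − $193.14 → -$488.76
  Mar: +$601.86 − $1,429.92 → -$1,316.82
  Apr: +$601.86 → -$714.96
  May: +$601.86 − $193.14 → -$306.24
  Jun: +$601.86 − $2,509.92 → -$2,214.30
  Jul: +$601.86 → -$1,612.44
  Aug: +$601.86 − $193.14 → -$1,203.72
  Sep: +$601.86 → -$601.86
  Oct: +$601.86 → $0.00
Lowest trial balance = -$2,214.30 (Jun)
Initial deposit = cushion − low point = $1,203.72 − (-$2,214.30) = $3,418.02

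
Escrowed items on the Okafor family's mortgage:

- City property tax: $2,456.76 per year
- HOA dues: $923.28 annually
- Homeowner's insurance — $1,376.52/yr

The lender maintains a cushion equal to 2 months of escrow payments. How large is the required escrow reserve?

$792.76

City property tax = $2,456.76 annually
HOA dues = $923.28 annually
Homeowner's insurance = $1,376.52 annually
Total annual escrow = $2,456.76 + $923.28 + $1,376.52 = $4,756.56
Monthly = $4,756.56 / 12 = $396.38
Reserve = 2 × $396.38 = $792.76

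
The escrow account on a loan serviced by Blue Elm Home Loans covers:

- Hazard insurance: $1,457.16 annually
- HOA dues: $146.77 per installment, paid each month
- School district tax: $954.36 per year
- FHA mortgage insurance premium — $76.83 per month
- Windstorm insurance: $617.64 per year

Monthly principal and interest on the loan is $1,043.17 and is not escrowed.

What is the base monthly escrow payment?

Hazard insurance — $1,457.16 annually
HOA dues — $146.77 × 12 = $1,761.24 annually
School district tax — $954.36 annually
FHA mortgage insurance premium — $76.83 × 12 = $921.96 annually
Windstorm insurance — $617.64 annually
Total annual escrow = $1,457.16 + $1,761.24 + $954.36 + $921.96 + $617.64 = $5,712.36
Monthly escrow = $5,712.36 ÷ 12 = $476.03

$476.03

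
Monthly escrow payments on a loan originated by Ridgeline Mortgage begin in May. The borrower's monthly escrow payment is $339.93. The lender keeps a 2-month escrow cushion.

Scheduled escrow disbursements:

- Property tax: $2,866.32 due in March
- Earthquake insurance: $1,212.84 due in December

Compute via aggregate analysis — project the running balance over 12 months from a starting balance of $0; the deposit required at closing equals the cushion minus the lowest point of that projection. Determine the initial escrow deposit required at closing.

Cushion = 2 × $339.93 = $679.86
Trial balance (start $0, +$339.93 each month, − disbursements):
  May: +$339.93 → $339.93
  Jun: +$339.93 → $679.86
  Jul: +$339.93 → $1,019.79
  Aug: +$339.93 → $1,359.72
  Sep: +$339.93 → $1,699.65
  Oct: +$339.93 → $2,039.58
  Nov: +$339.93 → $2,379.51
  Dec: +$339.93 − $1,212.84 → $1,506.60
  Jan: +$339.93 → $1,846.53
  Feb: +$339.93 → $2,186.46
  Mar: +$339.93 − $2,866.32 → -$339.93
  Apr: +$339.93 → $0.00
Lowest trial balance = -$339.93 (Mar)
Initial deposit = cushion − low point = $679.86 − (-$339.93) = $1,019.79

$1,019.79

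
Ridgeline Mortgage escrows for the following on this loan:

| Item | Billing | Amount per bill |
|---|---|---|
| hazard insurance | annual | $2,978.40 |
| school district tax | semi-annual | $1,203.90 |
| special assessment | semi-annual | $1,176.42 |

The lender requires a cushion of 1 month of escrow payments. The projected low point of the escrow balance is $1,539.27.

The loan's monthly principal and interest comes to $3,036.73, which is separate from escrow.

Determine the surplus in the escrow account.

Hazard insurance = $2,978.40 per year
School district tax = $1,203.90 × 2 = $2,407.80 per year
Special assessment = $1,176.42 × 2 = $2,352.84 per year
Total annual escrow = $2,978.40 + $2,407.80 + $2,352.84 = $7,739.04
Monthly = $7,739.04 ÷ 12 = $644.92
Cushion = 1 × $644.92 = $644.92
Surplus = $1,539.27 − $644.92 = $894.35

$894.35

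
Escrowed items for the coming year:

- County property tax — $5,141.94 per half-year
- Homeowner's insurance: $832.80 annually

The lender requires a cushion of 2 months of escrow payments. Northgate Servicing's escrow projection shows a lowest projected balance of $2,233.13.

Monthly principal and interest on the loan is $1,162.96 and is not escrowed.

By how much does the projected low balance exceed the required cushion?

$380.35

County property tax: $5,141.94 × 2 = $10,283.88 annually
Homeowner's insurance: $832.80 annually
Total per year = $10,283.88 + $832.80 = $11,116.68
Monthly escrow = $11,116.68 ÷ 12 = $926.39
Required reserve = 2 × $926.39 = $1,852.78
Excess over cushion: $2,233.13 − $1,852.78 = $380.35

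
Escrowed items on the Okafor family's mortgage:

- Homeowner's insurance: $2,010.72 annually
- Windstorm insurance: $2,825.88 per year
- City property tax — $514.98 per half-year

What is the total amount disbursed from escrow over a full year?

Homeowner's insurance — $2,010.72 annually
Windstorm insurance — $2,825.88 annually
City property tax — $514.98 × 2 = $1,029.96 annually
Yearly total = $2,010.72 + $2,825.88 + $1,029.96 = $5,866.56

$5,866.56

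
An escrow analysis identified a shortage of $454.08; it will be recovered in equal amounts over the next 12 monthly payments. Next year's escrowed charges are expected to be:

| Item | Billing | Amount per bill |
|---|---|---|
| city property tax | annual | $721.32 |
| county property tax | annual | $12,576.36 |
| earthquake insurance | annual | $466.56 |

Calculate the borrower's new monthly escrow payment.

City property tax — $721.32
County property tax — $12,576.36
Earthquake insurance — $466.56
Combined annual = $13,764.24
Monthly escrow = $13,764.24 ÷ 12 = $1,147.02
Shortage per month = $454.08 / 12 = $37.84
Adjusted monthly = $1,147.02 + $37.84 = $1,184.86

$1,184.86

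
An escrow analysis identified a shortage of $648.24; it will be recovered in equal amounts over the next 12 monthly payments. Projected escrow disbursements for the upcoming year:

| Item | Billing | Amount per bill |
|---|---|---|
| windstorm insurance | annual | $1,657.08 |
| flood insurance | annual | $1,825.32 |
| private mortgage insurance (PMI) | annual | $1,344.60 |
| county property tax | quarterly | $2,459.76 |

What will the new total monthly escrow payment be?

Windstorm insurance: $1,657.08/yr
Flood insurance: $1,825.32/yr
Private mortgage insurance (PMI): $1,344.60/yr
County property tax: $2,459.76 × 4 = $9,839.04/yr
Yearly total = $1,657.08 + $1,825.32 + $1,344.60 + $9,839.04 = $14,666.04
Monthly = $14,666.04 / 12 = $1,222.17
Monthly shortage recovery: $648.24 ÷ 12 = $54.02
New monthly escrow = $1,222.17 + $54.02 = $1,276.19

$1,276.19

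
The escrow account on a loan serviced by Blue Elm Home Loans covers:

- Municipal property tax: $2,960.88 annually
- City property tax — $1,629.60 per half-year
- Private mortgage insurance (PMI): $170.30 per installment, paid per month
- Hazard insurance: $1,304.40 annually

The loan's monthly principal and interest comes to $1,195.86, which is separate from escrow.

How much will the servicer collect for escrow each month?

$797.34

Municipal property tax — $2,960.88 per year
City property tax — $1,629.60 × 2 = $3,259.20 per year
Private mortgage insurance (PMI) — $170.30 × 12 = $2,043.60 per year
Hazard insurance — $1,304.40 per year
Annual escrow total = $9,568.08
Monthly escrow = $9,568.08 ÷ 12 = $797.34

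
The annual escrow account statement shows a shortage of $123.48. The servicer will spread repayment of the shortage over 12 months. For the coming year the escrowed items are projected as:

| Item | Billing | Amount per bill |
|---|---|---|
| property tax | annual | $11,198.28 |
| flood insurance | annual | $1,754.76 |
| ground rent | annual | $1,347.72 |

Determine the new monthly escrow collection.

Property tax = $11,198.28 annually
Flood insurance = $1,754.76 annually
Ground rent = $1,347.72 annually
Total annual escrow = $11,198.28 + $1,754.76 + $1,347.72 = $14,300.76
Base monthly escrow = $14,300.76 / 12 = $1,191.73
Monthly shortage recovery: $123.48 ÷ 12 = $10.29
Adjusted monthly = $1,191.73 + $10.29 = $1,202.02

$1,202.02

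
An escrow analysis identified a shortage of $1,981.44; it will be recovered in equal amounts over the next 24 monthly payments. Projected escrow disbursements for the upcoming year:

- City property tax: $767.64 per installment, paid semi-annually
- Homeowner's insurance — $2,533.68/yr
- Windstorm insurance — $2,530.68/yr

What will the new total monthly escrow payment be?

$632.53

City property tax — $767.64 × 2 = $1,535.28/yr
Homeowner's insurance — $2,533.68/yr
Windstorm insurance — $2,530.68/yr
Yearly total = $6,599.64
Monthly escrow = $6,599.64 ÷ 12 = $549.97
Shortage per month = $1,981.44 ÷ 24 = $82.56
New monthly escrow = $549.97 + $82.56 = $632.53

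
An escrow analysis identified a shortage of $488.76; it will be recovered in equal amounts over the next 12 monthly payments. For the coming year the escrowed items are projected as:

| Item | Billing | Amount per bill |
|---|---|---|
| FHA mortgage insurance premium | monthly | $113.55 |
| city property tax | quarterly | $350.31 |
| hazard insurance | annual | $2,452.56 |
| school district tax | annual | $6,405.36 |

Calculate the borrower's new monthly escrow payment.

FHA mortgage insurance premium: $113.55 × 12 = $1,362.60 annually
City property tax: $350.31 × 4 = $1,401.24 annually
Hazard insurance: $2,452.56 annually
School district tax: $6,405.36 annually
Annual escrow total = $1,362.60 + $1,401.24 + $2,452.56 + $6,405.36 = $11,621.76
Monthly escrow = $11,621.76 / 12 = $968.48
Monthly shortage recovery: $488.76 / 12 = $40.73
Adjusted monthly = $968.48 + $40.73 = $1,009.21

$1,009.21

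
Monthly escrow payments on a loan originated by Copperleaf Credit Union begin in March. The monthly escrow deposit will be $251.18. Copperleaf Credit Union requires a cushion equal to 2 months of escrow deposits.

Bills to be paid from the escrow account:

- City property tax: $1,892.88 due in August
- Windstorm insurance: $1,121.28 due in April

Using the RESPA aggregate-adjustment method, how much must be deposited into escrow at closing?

$2,009.44

Cushion = 2 × $251.18 = $502.36
Trial balance (start $0, +$251.18 each month, − disbursements):
  Mar: +$251.18 → $251.18
  Apr: +$251.18 − $1,121.28 → -$618.92
  May: +$251.18 → -$367.74
  Jun: +$251.18 → -$116.56
  Jul: +$251.18 → $134.62
  Aug: +$251.18 − $1,892.88 → -$1,507.08
  Sep: +$251.18 → -$1,255.90
  Oct: +$251.18 → -$1,004.72
  Nov: +$251.18 → -$753.54
  Dec: +$251.18 → -$502.36
  Jan: +$251.18 → -$251.18
  Feb: +$251.18 → $0.00
Lowest trial balance = -$1,507.08 (Aug)
Initial deposit = cushion − low point = $502.36 − (-$1,507.08) = $2,009.44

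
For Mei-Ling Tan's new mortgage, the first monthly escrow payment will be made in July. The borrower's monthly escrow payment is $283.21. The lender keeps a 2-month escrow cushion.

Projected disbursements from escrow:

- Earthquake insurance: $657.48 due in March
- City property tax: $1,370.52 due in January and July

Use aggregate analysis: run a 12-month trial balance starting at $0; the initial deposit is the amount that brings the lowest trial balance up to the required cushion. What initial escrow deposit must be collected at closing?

Cushion = 2 × $283.21 = $566.42
Trial balance (start $0, +$283.21 each month, − disbursements):
  Jul: +$283.21 − $1,370.52 → -$1,087.31
  Aug: +$283.21 → -$804.10
  Sep: +$283.21 → -$520.89
  Oct: +$283.21 → -$237.68
  Nov: +$283.21 → $45.53
  Dec: +$283.21 → $328.74
  Jan: +$283.21 − $1,370.52 → -$758.57
  Feb: +$283.21 → -$475.36
  Mar: +$283.21 − $657.48 → -$849.63
  Apr: +$283.21 → -$566.42
  May: +$283.21 → -$283.21
  Jun: +$283.21 → $0.00
Lowest trial balance = -$1,087.31 (Jul)
Initial deposit = cushion − low point = $566.42 − (-$1,087.31) = $1,653.73

$1,653.73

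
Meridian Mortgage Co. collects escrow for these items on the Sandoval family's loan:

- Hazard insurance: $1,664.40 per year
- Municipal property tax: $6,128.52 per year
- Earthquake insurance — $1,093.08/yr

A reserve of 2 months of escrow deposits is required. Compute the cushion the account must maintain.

Hazard insurance: $1,664.40
Municipal property tax: $6,128.52
Earthquake insurance: $1,093.08
Total per year = $8,886.00
Monthly = $8,886.00 / 12 = $740.50
Reserve = 2 × $740.50 = $1,481.00

$1,481.00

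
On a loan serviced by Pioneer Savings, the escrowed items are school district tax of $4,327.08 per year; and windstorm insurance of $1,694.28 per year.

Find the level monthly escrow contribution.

School district tax — $4,327.08/yr
Windstorm insurance — $1,694.28/yr
Yearly total = $4,327.08 + $1,694.28 = $6,021.36
Monthly escrow = $6,021.36 / 12 = $501.78

$501.78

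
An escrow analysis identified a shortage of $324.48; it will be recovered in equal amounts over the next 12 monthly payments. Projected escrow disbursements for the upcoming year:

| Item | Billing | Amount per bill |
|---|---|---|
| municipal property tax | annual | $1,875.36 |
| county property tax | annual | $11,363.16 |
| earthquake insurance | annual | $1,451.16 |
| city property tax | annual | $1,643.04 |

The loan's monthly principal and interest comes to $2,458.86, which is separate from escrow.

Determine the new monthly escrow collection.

Municipal property tax: $1,875.36/yr
County property tax: $11,363.16/yr
Earthquake insurance: $1,451.16/yr
City property tax: $1,643.04/yr
Combined annual = $16,332.72
Monthly escrow = $16,332.72 ÷ 12 = $1,361.06
Shortage spread = $324.48 ÷ 12 = $27.04/mo
Adjusted monthly = $1,361.06 + $27.04 = $1,388.10

$1,388.10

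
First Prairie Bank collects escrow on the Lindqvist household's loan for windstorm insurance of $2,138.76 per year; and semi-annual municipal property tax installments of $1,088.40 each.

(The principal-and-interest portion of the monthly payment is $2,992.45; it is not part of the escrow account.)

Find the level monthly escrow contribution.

Windstorm insurance — $2,138.76/yr
Municipal property tax — $1,088.40 × 2 = $2,176.80/yr
Yearly total = $2,138.76 + $2,176.80 = $4,315.56
Base monthly escrow = $4,315.56 / 12 = $359.63

$359.63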